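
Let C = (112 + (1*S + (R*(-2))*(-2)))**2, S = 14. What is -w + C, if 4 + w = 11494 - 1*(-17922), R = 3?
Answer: -10368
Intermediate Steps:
w = 29412 (w = -4 + (11494 - 1*(-17922)) = -4 + (11494 + 17922) = -4 + 29416 = 29412)
C = 19044 (C = (112 + (1*14 + (3*(-2))*(-2)))**2 = (112 + (14 - 6*(-2)))**2 = (112 + (14 + 12))**2 = (112 + 26)**2 = 138**2 = 19044)
-w + C = -1*29412 + 19044 = -29412 + 19044 = -10368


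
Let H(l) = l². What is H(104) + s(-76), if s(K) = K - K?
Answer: 10816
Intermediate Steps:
s(K) = 0
H(104) + s(-76) = 104² + 0 = 10816 + 0 = 10816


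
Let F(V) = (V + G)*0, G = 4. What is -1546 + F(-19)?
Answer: -1546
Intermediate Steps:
F(V) = 0 (F(V) = (V + 4)*0 = (4 + V)*0 = 0)
-1546 + F(-19) = -1546 + 0 = -1546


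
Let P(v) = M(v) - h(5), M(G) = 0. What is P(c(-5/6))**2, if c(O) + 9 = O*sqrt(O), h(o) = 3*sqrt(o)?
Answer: 45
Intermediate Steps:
c(O) = -9 + O**(3/2) (c(O) = -9 + O*sqrt(O) = -9 + O**(3/2))
P(v) = -3*sqrt(5) (P(v) = 0 - 3*sqrt(5) = -3*sqrt(5))
P(c(-5/6))**2 = (-3*sqrt(5))**2 = 45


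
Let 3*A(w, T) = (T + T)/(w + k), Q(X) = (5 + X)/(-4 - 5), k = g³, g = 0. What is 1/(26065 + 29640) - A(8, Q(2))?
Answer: 390043/6016140 ≈ 0.064833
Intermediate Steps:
k = 0 (k = 0³ = 0)
Q(X) = -5/9 - X/9 (Q(X) = (5 + X)/(-9) = (5 + X)*(-⅑) = -5/9 - X/9)
A(w, T) = 2*T/(3*w) (A(w, T) = ((T + T)/(w + 0))/3 = ((2*T)/w)/3 = (2*T/w)/3 = 2*T/(3*w))
1/(26065 + 29640) - A(8, Q(2)) = 1/(26065 + 29640) - 2*(-5/9 - ⅑*2)/(3*8) = 1/55705 - 2*(-5/9 - 2/9)/(3*8) = 1/55705 - 2*(-7)/(3*9*8) = 1/55705 - 1*(-7/108) = 1/55705 + 7/108 = 390043/6016140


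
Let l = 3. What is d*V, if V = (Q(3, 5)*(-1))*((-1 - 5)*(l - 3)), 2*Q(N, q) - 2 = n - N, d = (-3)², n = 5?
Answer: 0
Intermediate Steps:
d = 9
Q(N, q) = 7/2 - N/2 (Q(N, q) = 1 + (5 - N)/2 = 1 + (5/2 - N/2) = 7/2 - N/2)
V = 0 (V = ((7/2 - ½*3)*(-1))*((-1 - 5)*(3 - 3)) = ((7/2 - 3/2)*(-1))*(-6*0) = (2*(-1))*0 = -2*0 = 0)
d*V = 9*0 = 0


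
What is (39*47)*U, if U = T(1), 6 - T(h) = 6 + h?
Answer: -1833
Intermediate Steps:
T(h) = -h (T(h) = 6 - (6 + h) = 6 + (-6 - h) = -h)
U = -1 (U = -1*1 = -1)
(39*47)*U = (39*47)*(-1) = 1833*(-1) = -1833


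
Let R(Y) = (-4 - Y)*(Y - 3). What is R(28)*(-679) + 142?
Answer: 543342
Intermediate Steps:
R(Y) = (-4 - Y)*(-3 + Y)
R(28)*(-679) + 142 = (12 - 1*28 - 1*28²)*(-679) + 142 = (12 - 28 - 1*784)*(-679) + 142 = (12 - 28 - 784)*(-679) + 142 = -800*(-679) + 142 = 543200 + 142 = 543342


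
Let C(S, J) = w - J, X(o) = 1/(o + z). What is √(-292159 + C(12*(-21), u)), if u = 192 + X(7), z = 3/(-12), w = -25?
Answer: 2*I*√5920617/9 ≈ 540.72*I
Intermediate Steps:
z = -¼ (z = 3*(-1/12) = -¼ ≈ -0.25000)
X(o) = 1/(-¼ + o) (X(o) = 1/(o - ¼) = 1/(-¼ + o))
u = 5188/27 (u = 192 + 4/(-1 + 4*7) = 192 + 4/(-1 + 28) = 192 + 4/27 = 5188/27 ≈ 192.15)
C(S, J) = -25 - J
√(-292159 + C(12*(-21), u)) = √(-292159 + (-25 - 1*5188/27)) = √(-292159 + (-25 - 5188/27)) = √(-292159 - 5863/27) = √(-7894156/27) = 2*I*√5920617/9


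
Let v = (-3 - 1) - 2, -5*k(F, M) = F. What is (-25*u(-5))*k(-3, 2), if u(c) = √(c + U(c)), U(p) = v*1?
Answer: -15*I*√11 ≈ -49.749*I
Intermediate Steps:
k(F, M) = -F/5
v = -6 (v = -4 - 2 = -6)
U(p) = -6 (U(p) = -6*1 = -6)
u(c) = √(-6 + c) (u(c) = √(c - 6) = √(-6 + c))
(-25*u(-5))*k(-3, 2) = (-25*√(-6 - 5))*(-⅕*(-3)) = -25*I*√11*(⅗) = -15*I*√11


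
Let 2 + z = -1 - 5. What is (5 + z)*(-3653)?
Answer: 10959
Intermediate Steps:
z = -8 (z = -2 + (-1 - 5) = -2 - 6 = -8)
(5 + z)*(-3653) = (5 - 8)*(-3653) = -3*(-3653) = 10959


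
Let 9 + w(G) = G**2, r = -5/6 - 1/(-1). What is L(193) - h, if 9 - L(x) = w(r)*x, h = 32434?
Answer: -1104961/36 ≈ -30693.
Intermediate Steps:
r = 1/6 (r = -5*1/6 - 1*(-1) = -5/6 + 1 = 1/6 ≈ 0.16667)
w(G) = -9 + G**2
L(x) = 9 + 323*x/36 (L(x) = 9 - (-9 + (1/6)**2)*x = 9 - (-9 + 1/36)*x = 9 - (-323)*x/36 = 9 + 323*x/36)
L(193) - h = (9 + (323/36)*193) - 1*32434 = (9 + 62339/36) - 32434 = 62663/36 - 32434 = -1104961/36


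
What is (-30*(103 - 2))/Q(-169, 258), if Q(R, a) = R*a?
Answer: 505/7267 ≈ 0.069492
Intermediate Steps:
(-30*(103 - 2))/Q(-169, 258) = (-30*(103 - 2))/((-169*258)) = -30*101/(-43602) = -3030*(-1/43602) = 505/7267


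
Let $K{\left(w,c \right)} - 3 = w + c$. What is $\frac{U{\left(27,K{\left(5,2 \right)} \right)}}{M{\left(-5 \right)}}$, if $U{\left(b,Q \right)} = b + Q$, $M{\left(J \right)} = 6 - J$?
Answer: $\frac{37}{11} \approx 3.3636$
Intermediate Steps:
$K{\left(w,c \right)} = 3 + c + w$ ($K{\left(w,c \right)} = 3 + \left(w + c\right) = 3 + \left(c + w\right) = 3 + c + w$)
$U{\left(b,Q \right)} = Q + b$
$\frac{U{\left(27,K{\left(5,2 \right)} \right)}}{M{\left(-5 \right)}} = \frac{\left(3 + 2 + 5\right) + 27}{6 - -5} = \frac{10 + 27}{6 + 5} = \frac{37}{11}$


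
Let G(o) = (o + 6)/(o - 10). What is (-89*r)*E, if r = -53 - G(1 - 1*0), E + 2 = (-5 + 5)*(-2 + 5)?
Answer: -83660/9 ≈ -9295.6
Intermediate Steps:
E = -2 (E = -2 + (-5 + 5)*(-2 + 5) = -2 + 0*3 = -2 + 0 = -2)
G(o) = (6 + o)/(-10 + o)
r = -470/9 (r = -53 - (6 + (1 - 1*0))/(-10 + (1 - 1*0)) = -53 - (6 + (1 + 0))/(-10 + (1 + 0)) = -53 - (6 + 1)/(-10 + 1) = -53 - 7/(-9) = -53 - (-1)*7/9 = -53 - 1*(-7/9) = -53 + 7/9 = -470/9 ≈ -52.222)
(-89*r)*E = -89*(-470/9)*(-2) = (41830/9)*(-2) = -83660/9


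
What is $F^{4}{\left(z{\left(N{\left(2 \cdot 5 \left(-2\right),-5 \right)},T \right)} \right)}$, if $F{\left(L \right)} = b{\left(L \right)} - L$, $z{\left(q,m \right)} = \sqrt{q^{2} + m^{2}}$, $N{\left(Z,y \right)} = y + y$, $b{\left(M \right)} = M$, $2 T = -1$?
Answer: $0$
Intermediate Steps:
$T = - \frac{1}{2}$ ($T = \frac{1}{2} \left(-1\right) = - \frac{1}{2} \approx -0.5$)
$N{\left(Z,y \right)} = 2 y$
$z{\left(q,m \right)} = \sqrt{m^{2} + q^{2}}$
$F{\left(L \right)} = 0$ ($F{\left(L \right)} = L - L = 0$)
$F^{4}{\left(z{\left(N{\left(2 \cdot 5 \left(-2\right),-5 \right)},T \right)} \right)} = 0^{4} = 0$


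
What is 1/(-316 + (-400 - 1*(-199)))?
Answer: -1/517 ≈ -0.0019342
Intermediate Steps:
1/(-316 + (-400 - 1*(-199))) = 1/(-316 + (-400 + 199)) = 1/(-316 - 201) = 1/(-517) = -1/517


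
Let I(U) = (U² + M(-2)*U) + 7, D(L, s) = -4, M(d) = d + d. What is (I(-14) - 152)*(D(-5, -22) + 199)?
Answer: 20865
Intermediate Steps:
M(d) = 2*d
I(U) = 7 + U² - 4*U (I(U) = (U² + (2*(-2))*U) + 7 = (U² - 4*U) + 7 = 7 + U² - 4*U)
(I(-14) - 152)*(D(-5, -22) + 199) = ((7 + (-14)² - 4*(-14)) - 152)*(-4 + 199) = ((7 + 196 + 56) - 152)*195 = (259 - 152)*195 = 107*195 = 20865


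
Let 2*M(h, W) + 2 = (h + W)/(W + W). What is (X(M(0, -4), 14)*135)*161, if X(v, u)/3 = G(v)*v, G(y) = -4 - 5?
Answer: 1760535/4 ≈ 4.4013e+5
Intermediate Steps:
G(y) = -9
M(h, W) = -1 + (W + h)/(4*W) (M(h, W) = -1 + ((h + W)/(W + W))/2 = -1 + ((W + h)/((2*W)))/2 = -1 + ((W + h)*(1/(2*W)))/2 = -1 + ((W + h)/(2*W))/2 = -1 + (W + h)/(4*W))
X(v, u) = -27*v (X(v, u) = 3*(-9*v) = -27*v)
(X(M(0, -4), 14)*135)*161 = (-27*(0 - 3*(-4))/(4*(-4))*135)*161 = (-27*(-1)*(0 + 12)/(4*4)*135)*161 = (-27*(-1)*12/(4*4)*135)*161 = (-27*(-¾)*135)*161 = ((81/4)*135)*161 = (10935/4)*161 = 1760535/4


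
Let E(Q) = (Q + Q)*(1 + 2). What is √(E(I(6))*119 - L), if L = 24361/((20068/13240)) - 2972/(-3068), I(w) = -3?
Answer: I*√269721379313794421/3848039 ≈ 134.96*I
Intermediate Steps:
E(Q) = 6*Q (E(Q) = (2*Q)*3 = 6*Q)
L = 61850703601/3848039 (L = 24361/((20068*(1/13240))) - 2972*(-1/3068) = 24361/(5017/3310) + 743/767 = 24361*(3310/5017) + 743/767 = 80634910/5017 + 743/767 = 61850703601/3848039 ≈ 16073.)
√(E(I(6))*119 - L) = √((6*(-3))*119 - 1*61850703601/3848039) = √(-18*119 - 61850703601/3848039) = √(-2142 - 61850703601/3848039) = √(-70093203139/3848039) = I*√269721379313794421/3848039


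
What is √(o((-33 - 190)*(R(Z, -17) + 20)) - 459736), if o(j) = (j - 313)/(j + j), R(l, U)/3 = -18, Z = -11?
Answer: I*√26428688988085/7582 ≈ 678.04*I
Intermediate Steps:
R(l, U) = -54 (R(l, U) = 3*(-18) = -54)
o(j) = (-313 + j)/(2*j) (o(j) = (-313 + j)/((2*j)) = (-313 + j)*(1/(2*j)) = (-313 + j)/(2*j))
√(o((-33 - 190)*(R(Z, -17) + 20)) - 459736) = √((-313 + (-33 - 190)*(-54 + 20))/(2*(((-33 - 190)*(-54 + 20)))) - 459736) = √((-313 - 223*(-34))/(2*((-223*(-34)))) - 459736) = √((½)*(-313 + 7582)/7582 - 459736) = √((½)*(1/7582)*7269 - 459736) = √(7269/15164 - 459736) = √(-6971429435/15164) = I*√26428688988085/7582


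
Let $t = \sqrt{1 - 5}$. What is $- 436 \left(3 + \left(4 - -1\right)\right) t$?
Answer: $- 6976 i \approx - 6976.0 i$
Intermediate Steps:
$t = 2 i$ ($t = \sqrt{-4} = 2 i \approx 2.0 i$)
$- 436 \left(3 + \left(4 - -1\right)\right) t = - 436 \left(3 + \left(4 - -1\right)\right) 2 i = - 436 \left(3 + \left(4 + 1\right)\right) 2 i = - 436 \left(3 + 5\right) 2 i = - 436 \cdot 8 \cdot 2 i = - 436 \cdot 16 i = - 6976 i$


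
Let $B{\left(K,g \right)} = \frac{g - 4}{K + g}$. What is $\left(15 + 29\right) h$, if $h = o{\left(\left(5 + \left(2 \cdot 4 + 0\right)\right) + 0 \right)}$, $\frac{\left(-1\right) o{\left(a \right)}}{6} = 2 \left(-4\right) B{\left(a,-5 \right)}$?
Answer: $-2376$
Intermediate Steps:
$B{\left(K,g \right)} = \frac{-4 + g}{K + g}$
$o{\left(a \right)} = - \frac{432}{-5 + a}$ ($o{\left(a \right)} = - 6 \cdot 2 \left(-4\right) \frac{-4 - 5}{a - 5} = - 6 \left(- 8 \frac{1}{-5 + a} \left(-9\right)\right) = - 6 \left(- 8 \left(- \frac{9}{-5 + a}\right)\right) = - 6 \frac{72}{-5 + a} = - \frac{432}{-5 + a}$)
$h = -54$ ($h = - \frac{432}{-5 + \left(\left(5 + \left(2 \cdot 4 + 0\right)\right) + 0\right)} = - \frac{432}{-5 + \left(\left(5 + \left(8 + 0\right)\right) + 0\right)} = - \frac{432}{-5 + \left(\left(5 + 8\right) + 0\right)} = - \frac{432}{-5 + \left(13 + 0\right)} = - \frac{432}{-5 + 13} = - \frac{432}{8} = \left(-432\right) \frac{1}{8} = -54$)
$\left(15 + 29\right) h = \left(15 + 29\right) \left(-54\right) = 44 \left(-54\right) = -2376$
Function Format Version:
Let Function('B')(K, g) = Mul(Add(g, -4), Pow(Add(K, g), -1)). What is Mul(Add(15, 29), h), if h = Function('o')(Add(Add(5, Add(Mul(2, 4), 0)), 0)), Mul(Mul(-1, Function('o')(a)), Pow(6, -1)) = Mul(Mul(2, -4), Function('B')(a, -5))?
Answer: -2376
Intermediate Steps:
Function('B')(K, g) = Mul(Pow(Add(K, g), -1), Add(-4, g)) (Function('B')(K, g) = Mul(Add(-4, g), Pow(Add(K, g), -1)) = Mul(Pow(Add(K, g), -1), Add(-4, g)))
Function('o')(a) = Mul(-432, Pow(Add(-5, a), -1)) (Function('o')(a) = Mul(-6, Mul(Mul(2, -4), Mul(Pow(Add(a, -5), -1), Add(-4, -5)))) = Mul(-6, Mul(-8, Mul(Pow(Add(-5, a), -1), -9))) = Mul(-6, Mul(-8, Mul(-9, Pow(Add(-5, a), -1)))) = Mul(-6, Mul(72, Pow(Add(-5, a), -1))) = Mul(-432, Pow(Add(-5, a), -1)))
h = -54 (h = Mul(-432, Pow(Add(-5, Add(Add(5, Add(Mul(2, 4), 0)), 0)), -1)) = Mul(-432, Pow(Add(-5, Add(Add(5, Add(8, 0)), 0)), -1)) = Mul(-432, Pow(Add(-5, Add(Add(5, 8), 0)), -1)) = Mul(-432, Pow(Add(-5, Add(13, 0)), -1)) = Mul(-432, Pow(Add(-5, 13), -1)) = Mul(-432, Pow(8, -1)) = Mul(-432, Rational(1, 8)) = -54)
Mul(Add(15, 29), h) = Mul(Add(15, 29), -54) = Mul(44, -54) = -2376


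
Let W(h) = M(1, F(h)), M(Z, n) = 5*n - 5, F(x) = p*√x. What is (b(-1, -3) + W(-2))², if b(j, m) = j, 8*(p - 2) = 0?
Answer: -164 - 120*I*√2 ≈ -164.0 - 169.71*I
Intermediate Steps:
p = 2 (p = 2 + (⅛)*0 = 2 + 0 = 2)
F(x) = 2*√x
M(Z, n) = -5 + 5*n
W(h) = -5 + 10*√h (W(h) = -5 + 5*(2*√h) = -5 + 10*√h)
(b(-1, -3) + W(-2))² = (-1 + (-5 + 10*√(-2)))² = (-1 + (-5 + 10*(I*√2)))² = (-1 + (-5 + 10*I*√2))² = (-6 + 10*I*√2)²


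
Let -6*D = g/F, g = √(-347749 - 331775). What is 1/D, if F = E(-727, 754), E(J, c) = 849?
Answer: 849*I*√169881/56627 ≈ 6.1795*I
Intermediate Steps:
F = 849
g = 2*I*√169881 (g = √(-679524) = 2*I*√169881 ≈ 824.33*I)
D = -I*√169881/2547 (D = -2*I*√169881/(6*849) = -I*√169881/2547 ≈ -0.16182*I)
1/D = 1/(-I*√169881/2547) = 849*I*√169881/56627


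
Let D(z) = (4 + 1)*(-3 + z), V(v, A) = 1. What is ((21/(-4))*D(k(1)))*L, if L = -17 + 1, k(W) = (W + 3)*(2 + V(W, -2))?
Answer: 3780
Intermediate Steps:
k(W) = 9 + 3*W (k(W) = (W + 3)*(2 + 1) = (3 + W)*3 = 9 + 3*W)
D(z) = -15 + 5*z (D(z) = 5*(-3 + z) = -15 + 5*z)
L = -16
((21/(-4))*D(k(1)))*L = ((21/(-4))*(-15 + 5*(9 + 3*1)))*(-16) = ((21*(-1/4))*(-15 + 5*(9 + 3)))*(-16) = -21*(-15 + 5*12)/4*(-16) = -21*(-15 + 60)/4*(-16) = -21/4*45*(-16) = -945/4*(-16) = 3780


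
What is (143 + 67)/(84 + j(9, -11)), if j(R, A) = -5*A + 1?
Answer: 3/2 ≈ 1.5000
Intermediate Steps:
j(R, A) = 1 - 5*A
(143 + 67)/(84 + j(9, -11)) = (143 + 67)/(84 + (1 - 5*(-11))) = 210/(84 + (1 + 55)) = 210/(84 + 56) = 210/140 = (1/140)*210 = 3/2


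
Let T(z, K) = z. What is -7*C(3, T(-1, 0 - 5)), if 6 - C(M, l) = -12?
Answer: -126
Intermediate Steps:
C(M, l) = 18 (C(M, l) = 6 - 1*(-12) = 6 + 12 = 18)
-7*C(3, T(-1, 0 - 5)) = -7*18 = -1*126 = -126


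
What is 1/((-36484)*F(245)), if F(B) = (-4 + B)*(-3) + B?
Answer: 1/17439352 ≈ 5.7342e-8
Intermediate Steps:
F(B) = 12 - 2*B (F(B) = (12 - 3*B) + B = 12 - 2*B)
1/((-36484)*F(245)) = 1/((-36484)*(12 - 2*245)) = -1/(36484*(12 - 490)) = -1/36484/(-478) = -1/36484*(-1/478) = 1/17439352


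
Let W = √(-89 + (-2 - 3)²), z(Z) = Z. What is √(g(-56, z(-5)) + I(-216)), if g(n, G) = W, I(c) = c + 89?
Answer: √(-127 + 8*I) ≈ 0.35477 + 11.275*I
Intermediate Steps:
I(c) = 89 + c
W = 8*I (W = √(-89 + (-5)²) = √(-89 + 25) = √(-64) = 8*I ≈ 8.0*I)
g(n, G) = 8*I
√(g(-56, z(-5)) + I(-216)) = √(8*I + (89 - 216)) = √(8*I - 127) = √(-127 + 8*I)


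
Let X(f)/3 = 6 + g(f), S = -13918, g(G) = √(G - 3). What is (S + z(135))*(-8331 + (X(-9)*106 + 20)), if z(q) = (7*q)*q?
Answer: -727745771 + 72285852*I*√3 ≈ -7.2775e+8 + 1.252e+8*I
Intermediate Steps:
g(G) = √(-3 + G)
X(f) = 18 + 3*√(-3 + f) (X(f) = 3*(6 + √(-3 + f)) = 18 + 3*√(-3 + f))
z(q) = 7*q²
(S + z(135))*(-8331 + (X(-9)*106 + 20)) = (-13918 + 7*135²)*(-8331 + ((18 + 3*√(-3 - 9))*106 + 20)) = (-13918 + 7*18225)*(-8331 + ((18 + 3*√(-12))*106 + 20)) = (-13918 + 127575)*(-8331 + ((18 + 3*(2*I*√3))*106 + 20)) = 113657*(-8331 + ((18 + 6*I*√3)*106 + 20)) = 113657*(-8331 + ((1908 + 636*I*√3) + 20)) = 113657*(-8331 + (1928 + 636*I*√3)) = 113657*(-6403 + 636*I*√3) = -727745771 + 72285852*I*√3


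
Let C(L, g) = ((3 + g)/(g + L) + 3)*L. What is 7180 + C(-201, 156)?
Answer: 36436/5 ≈ 7287.2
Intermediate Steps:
C(L, g) = L*(3 + (3 + g)/(L + g)) (C(L, g) = ((3 + g)/(L + g) + 3)*L = (3 + (3 + g)/(L + g))*L = L*(3 + (3 + g)/(L + g)))
7180 + C(-201, 156) = 7180 - 201*(3 + 3*(-201) + 4*156)/(-201 + 156) = 7180 - 201*(3 - 603 + 624)/(-45) = 7180 - 201*(-1/45)*24 = 7180 + 536/5 = 36436/5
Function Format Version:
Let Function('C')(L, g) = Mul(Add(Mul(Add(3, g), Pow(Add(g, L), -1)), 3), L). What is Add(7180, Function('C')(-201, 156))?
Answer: Rational(36436, 5) ≈ 7287.2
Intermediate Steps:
Function('C')(L, g) = Mul(L, Add(3, Mul(Pow(Add(L, g), -1), Add(3, g)))) (Function('C')(L, g) = Mul(Add(Mul(Add(3, g), Pow(Add(L, g), -1)), 3), L) = Mul(Add(Mul(Pow(Add(L, g), -1), Add(3, g)), 3), L) = Mul(Add(3, Mul(Pow(Add(L, g), -1), Add(3, g))), L) = Mul(L, Add(3, Mul(Pow(Add(L, g), -1), Add(3, g)))))
Add(7180, Function('C')(-201, 156)) = Add(7180, Mul(-201, Pow(Add(-201, 156), -1), Add(3, Mul(3, -201), Mul(4, 156)))) = Add(7180, Mul(-201, Pow(-45, -1), Add(3, -603, 624))) = Add(7180, Mul(-201, Rational(-1, 45), 24)) = Add(7180, Rational(536, 5)) = Rational(36436, 5)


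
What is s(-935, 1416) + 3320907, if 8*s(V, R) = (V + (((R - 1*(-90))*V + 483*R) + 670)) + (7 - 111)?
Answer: 25842705/8 ≈ 3.2303e+6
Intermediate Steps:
s(V, R) = 283/4 + V/8 + 483*R/8 + V*(90 + R)/8 (s(V, R) = ((V + (((R - 1*(-90))*V + 483*R) + 670)) + (7 - 111))/8 = ((V + (((R + 90)*V + 483*R) + 670)) - 104)/8 = ((V + (((90 + R)*V + 483*R) + 670)) - 104)/8 = ((V + ((V*(90 + R) + 483*R) + 670)) - 104)/8 = ((V + ((483*R + V*(90 + R)) + 670)) - 104)/8 = ((V + (670 + 483*R + V*(90 + R))) - 104)/8 = ((670 + V + 483*R + V*(90 + R)) - 104)/8 = (566 + V + 483*R + V*(90 + R))/8 = 283/4 + V/8 + 483*R/8 + V*(90 + R)/8)
s(-935, 1416) + 3320907 = (283/4 + (91/8)*(-935) + (483/8)*1416 + (1/8)*1416*(-935)) + 3320907 = (283/4 - 85085/8 + 85491 - 165495) + 3320907 = -724551/8 + 3320907 = 25842705/8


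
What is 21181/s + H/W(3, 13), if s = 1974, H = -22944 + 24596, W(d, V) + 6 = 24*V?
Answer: 1623739/100674 ≈ 16.129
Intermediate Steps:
W(d, V) = -6 + 24*V
H = 1652
21181/s + H/W(3, 13) = 21181/1974 + 1652/(-6 + 24*13) = 21181*(1/1974) + 1652/(-6 + 312) = 21181/1974 + 1652/306 = 21181/1974 + 1652*(1/306) = 21181/1974 + 826/153 = 1623739/100674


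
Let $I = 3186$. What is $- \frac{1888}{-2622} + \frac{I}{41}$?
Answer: $\frac{4215550}{53751} \approx 78.427$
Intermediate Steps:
$- \frac{1888}{-2622} + \frac{I}{41} = - \frac{1888}{-2622} + \frac{3186}{41} = \left(-1888\right) \left(- \frac{1}{2622}\right) + 3186 \cdot \frac{1}{41} = \frac{944}{1311} + \frac{3186}{41} = \frac{4215550}{53751}$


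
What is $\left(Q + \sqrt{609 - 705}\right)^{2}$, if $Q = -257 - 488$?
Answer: $554929 - 5960 i \sqrt{6} \approx 5.5493 \cdot 10^{5} - 14599.0 i$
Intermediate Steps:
$Q = -745$
$\left(Q + \sqrt{609 - 705}\right)^{2} = \left(-745 + \sqrt{609 - 705}\right)^{2} = \left(-745 + \sqrt{-96}\right)^{2} = \left(-745 + 4 i \sqrt{6}\right)^{2}$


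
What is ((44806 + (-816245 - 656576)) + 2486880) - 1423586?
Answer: -364721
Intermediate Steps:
((44806 + (-816245 - 656576)) + 2486880) - 1423586 = ((44806 - 1472821) + 2486880) - 1423586 = (-1428015 + 2486880) - 1423586 = 1058865 - 1423586 = -364721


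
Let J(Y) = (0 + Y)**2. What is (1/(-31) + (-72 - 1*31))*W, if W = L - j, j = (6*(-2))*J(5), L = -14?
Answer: -913484/31 ≈ -29467.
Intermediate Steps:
J(Y) = Y**2
j = -300 (j = (6*(-2))*5**2 = -12*25 = -300)
W = 286 (W = -14 - 1*(-300) = -14 + 300 = 286)
(1/(-31) + (-72 - 1*31))*W = (1/(-31) + (-72 - 1*31))*286 = (-1/31 + (-72 - 31))*286 = (-1/31 - 103)*286 = -3194/31*286 = -913484/31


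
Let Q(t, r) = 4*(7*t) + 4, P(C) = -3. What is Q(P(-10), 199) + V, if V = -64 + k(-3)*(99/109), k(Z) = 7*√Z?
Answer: -144 + 693*I*√3/109 ≈ -144.0 + 11.012*I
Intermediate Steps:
Q(t, r) = 4 + 28*t (Q(t, r) = 28*t + 4 = 4 + 28*t)
V = -64 + 693*I*√3/109 (V = -64 + (7*√(-3))*(99/109) = -64 + (7*(I*√3))*(99*(1/109)) = -64 + (7*I*√3)*(99/109) = -64 + 693*I*√3/109 ≈ -64.0 + 11.012*I)
Q(P(-10), 199) + V = (4 + 28*(-3)) + (-64 + 693*I*√3/109) = (4 - 84) + (-64 + 693*I*√3/109) = -80 + (-64 + 693*I*√3/109) = -144 + 693*I*√3/109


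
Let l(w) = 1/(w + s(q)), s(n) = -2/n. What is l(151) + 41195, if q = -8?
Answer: 24922979/605 ≈ 41195.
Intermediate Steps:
l(w) = 1/(1/4 + w) (l(w) = 1/(w - 2/(-8)) = 1/(w - 2*(-1/8)) = 1/(w + 1/4) = 1/(1/4 + w))
l(151) + 41195 = 4/(1 + 4*151) + 41195 = 4/(1 + 604) + 41195 = 4/605 + 41195 = 24922979/605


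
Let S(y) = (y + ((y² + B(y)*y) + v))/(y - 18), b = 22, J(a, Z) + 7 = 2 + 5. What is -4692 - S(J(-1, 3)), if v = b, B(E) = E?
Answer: -42217/9 ≈ -4690.8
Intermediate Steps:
J(a, Z) = 0 (J(a, Z) = -7 + (2 + 5) = -7 + 7 = 0)
v = 22
S(y) = (22 + y + 2*y²)/(-18 + y) (S(y) = (y + ((y² + y*y) + 22))/(y - 18) = (y + ((y² + y²) + 22))/(-18 + y) = (y + (2*y² + 22))/(-18 + y) = (y + (22 + 2*y²))/(-18 + y) = (22 + y + 2*y²)/(-18 + y))
-4692 - S(J(-1, 3)) = -4692 - (22 + 0 + 2*0²)/(-18 + 0) = -4692 - (22 + 0 + 2*0)/(-18) = -4692 - (-1)*(22 + 0 + 0)/18 = -4692 - (-1)*22/18 = -4692 - 1*(-11/9) = -4692 + 11/9 = -42217/9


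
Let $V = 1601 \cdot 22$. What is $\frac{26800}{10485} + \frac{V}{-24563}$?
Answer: $\frac{5254286}{4682601} \approx 1.1221$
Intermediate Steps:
$V = 35222$
$\frac{26800}{10485} + \frac{V}{-24563} = \frac{26800}{10485} + \frac{35222}{-24563} = 26800 \cdot \frac{1}{10485} + 35222 \left(- \frac{1}{24563}\right) = \frac{5360}{2097} - \frac{3202}{2233} = \frac{5254286}{4682601}$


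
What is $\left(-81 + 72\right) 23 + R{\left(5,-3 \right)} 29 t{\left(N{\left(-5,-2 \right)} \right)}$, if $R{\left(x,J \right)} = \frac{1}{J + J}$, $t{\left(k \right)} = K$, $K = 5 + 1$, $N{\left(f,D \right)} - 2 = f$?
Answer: $-236$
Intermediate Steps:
$N{\left(f,D \right)} = 2 + f$
$K = 6$
$t{\left(k \right)} = 6$
$R{\left(x,J \right)} = \frac{1}{2 J}$
$\left(-81 + 72\right) 23 + R{\left(5,-3 \right)} 29 t{\left(N{\left(-5,-2 \right)} \right)} = \left(-81 + 72\right) 23 + \frac{1}{2 \left(-3\right)} 29 \cdot 6 = \left(-9\right) 23 + \frac{1}{2} \left(- \frac{1}{3}\right) 29 \cdot 6 = -207 + \left(- \frac{1}{6}\right) 29 \cdot 6 = -207 - 29 = -236$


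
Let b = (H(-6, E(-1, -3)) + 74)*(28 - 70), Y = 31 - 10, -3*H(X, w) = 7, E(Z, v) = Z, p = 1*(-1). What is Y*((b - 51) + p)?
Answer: -64302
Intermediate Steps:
p = -1
H(X, w) = -7/3 (H(X, w) = -1/3*7 = -7/3)
Y = 21
b = -3010 (b = (-7/3 + 74)*(28 - 70) = (215/3)*(-42) = -3010)
Y*((b - 51) + p) = 21*((-3010 - 51) - 1) = 21*(-3061 - 1) = 21*(-3062) = -64302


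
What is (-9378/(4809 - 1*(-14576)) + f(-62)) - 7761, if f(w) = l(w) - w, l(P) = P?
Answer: -150456363/19385 ≈ -7761.5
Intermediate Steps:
f(w) = 0 (f(w) = w - w = 0)
(-9378/(4809 - 1*(-14576)) + f(-62)) - 7761 = (-9378/(4809 - 1*(-14576)) + 0) - 7761 = (-9378/(4809 + 14576) + 0) - 7761 = (-9378/19385 + 0) - 7761 = -9378/19385 - 7761 = -150456363/19385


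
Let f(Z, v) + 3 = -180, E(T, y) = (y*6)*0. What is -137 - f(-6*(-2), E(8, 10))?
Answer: 46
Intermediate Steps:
E(T, y) = 0 (E(T, y) = (6*y)*0 = 0)
f(Z, v) = -183 (f(Z, v) = -3 - 180 = -183)
-137 - f(-6*(-2), E(8, 10)) = -137 - 1*(-183) = -137 + 183 = 46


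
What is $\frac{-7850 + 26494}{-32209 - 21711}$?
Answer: $- \frac{4661}{13480} \approx -0.34577$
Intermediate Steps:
$\frac{-7850 + 26494}{-32209 - 21711} = \frac{18644}{-32209 + \left(-25092 + 3381\right)} = \frac{18644}{-32209 - 21711} = \frac{18644}{-53920} = 18644 \left(- \frac{1}{53920}\right) = - \frac{4661}{13480}$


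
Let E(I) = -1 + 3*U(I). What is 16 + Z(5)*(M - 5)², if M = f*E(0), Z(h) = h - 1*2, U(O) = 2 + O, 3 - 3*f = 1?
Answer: 73/3 ≈ 24.333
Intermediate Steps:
f = ⅔ (f = 1 - ⅓*1 = 1 - ⅓ = ⅔ ≈ 0.66667)
E(I) = 5 + 3*I (E(I) = -1 + 3*(2 + I) = -1 + (6 + 3*I) = 5 + 3*I)
Z(h) = -2 + h (Z(h) = h - 2 = -2 + h)
M = 10/3 (M = 2*(5 + 3*0)/3 = 2*(5 + 0)/3 = (⅔)*5 = 10/3 ≈ 3.3333)
16 + Z(5)*(M - 5)² = 16 + (-2 + 5)*(10/3 - 5)² = 16 + 3*(-5/3)² = 16 + 3*(25/9) = 16 + 25/3 = 73/3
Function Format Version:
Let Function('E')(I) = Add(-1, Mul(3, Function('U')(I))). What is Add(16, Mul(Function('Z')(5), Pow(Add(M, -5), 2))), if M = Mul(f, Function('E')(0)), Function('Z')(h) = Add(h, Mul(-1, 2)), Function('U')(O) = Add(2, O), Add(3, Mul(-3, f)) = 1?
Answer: Rational(73, 3) ≈ 24.333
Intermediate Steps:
f = Rational(2, 3) (f = Add(1, Mul(Rational(-1, 3), 1)) = Add(1, Rational(-1, 3)) = Rational(2, 3) ≈ 0.66667)
Function('E')(I) = Add(5, Mul(3, I)) (Function('E')(I) = Add(-1, Mul(3, Add(2, I))) = Add(-1, Add(6, Mul(3, I))) = Add(5, Mul(3, I)))
Function('Z')(h) = Add(-2, h) (Function('Z')(h) = Add(h, -2) = Add(-2, h))
M = Rational(10, 3) (M = Mul(Rational(2, 3), Add(5, Mul(3, 0))) = Mul(Rational(2, 3), Add(5, 0)) = Mul(Rational(2, 3), 5) = Rational(10, 3) ≈ 3.3333)
Add(16, Mul(Function('Z')(5), Pow(Add(M, -5), 2))) = Add(16, Mul(Add(-2, 5), Pow(Add(Rational(10, 3), -5), 2))) = Add(16, Mul(3, Pow(Rational(-5, 3), 2))) = Add(16, Mul(3, Rational(25, 9))) = Add(16, Rational(25, 3)) = Rational(73, 3)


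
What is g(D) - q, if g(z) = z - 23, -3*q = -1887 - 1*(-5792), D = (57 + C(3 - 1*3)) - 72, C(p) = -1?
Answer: 3788/3 ≈ 1262.7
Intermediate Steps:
D = -16 (D = (57 - 1) - 72 = 56 - 72 = -16)
q = -3905/3 (q = -(-1887 - 1*(-5792))/3 = -(-1887 + 5792)/3 = -⅓*3905 = -3905/3 ≈ -1301.7)
g(z) = -23 + z
g(D) - q = (-23 - 16) - 1*(-3905/3) = -39 + 3905/3 = 3788/3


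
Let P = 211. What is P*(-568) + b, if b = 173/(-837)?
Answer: -100312949/837 ≈ -1.1985e+5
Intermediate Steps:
b = -173/837 (b = 173*(-1/837) = -173/837 ≈ -0.20669)
P*(-568) + b = 211*(-568) - 173/837 = -119848 - 173/837 = -100312949/837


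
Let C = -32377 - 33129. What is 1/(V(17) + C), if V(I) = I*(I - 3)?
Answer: -1/65268 ≈ -1.5321e-5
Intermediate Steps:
V(I) = I*(-3 + I)
C = -65506
1/(V(17) + C) = 1/(17*(-3 + 17) - 65506) = 1/(17*14 - 65506) = 1/(238 - 65506) = 1/(-65268) = -1/65268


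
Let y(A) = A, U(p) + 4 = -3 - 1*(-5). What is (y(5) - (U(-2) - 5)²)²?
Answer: 1936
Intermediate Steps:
U(p) = -2 (U(p) = -4 + (-3 - 1*(-5)) = -4 + (-3 + 5) = -4 + 2 = -2)
(y(5) - (U(-2) - 5)²)² = (5 - (-2 - 5)²)² = (5 - 1*(-7)²)² = (5 - 1*49)² = (5 - 49)² = (-44)² = 1936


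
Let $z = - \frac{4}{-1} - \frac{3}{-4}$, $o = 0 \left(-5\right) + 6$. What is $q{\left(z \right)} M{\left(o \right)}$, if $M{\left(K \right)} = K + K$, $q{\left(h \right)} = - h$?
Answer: $-57$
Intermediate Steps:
$o = 6$ ($o = 0 + 6 = 6$)
$z = \frac{19}{4}$ ($z = \left(-4\right) \left(-1\right) - - \frac{3}{4} = 4 + \frac{3}{4} = \frac{19}{4} \approx 4.75$)
$M{\left(K \right)} = 2 K$
$q{\left(z \right)} M{\left(o \right)} = \left(-1\right) \frac{19}{4} \cdot 2 \cdot 6 = \left(- \frac{19}{4}\right) 12 = -57$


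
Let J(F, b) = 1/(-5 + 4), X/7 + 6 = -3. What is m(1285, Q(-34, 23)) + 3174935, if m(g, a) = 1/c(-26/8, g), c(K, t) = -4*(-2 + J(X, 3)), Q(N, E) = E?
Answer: 38099221/12 ≈ 3.1749e+6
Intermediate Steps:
X = -63 (X = -42 + 7*(-3) = -42 - 21 = -63)
J(F, b) = -1 (J(F, b) = 1/(-1) = -1)
c(K, t) = 12 (c(K, t) = -4*(-2 - 1) = -4*(-3) = 12)
m(g, a) = 1/12
m(1285, Q(-34, 23)) + 3174935 = 1/12 + 3174935 = 38099221/12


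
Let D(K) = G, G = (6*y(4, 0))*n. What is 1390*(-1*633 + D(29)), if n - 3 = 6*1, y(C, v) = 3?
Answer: -654690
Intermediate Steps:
n = 9 (n = 3 + 6*1 = 3 + 6 = 9)
G = 162 (G = (6*3)*9 = 18*9 = 162)
D(K) = 162
1390*(-1*633 + D(29)) = 1390*(-1*633 + 162) = 1390*(-633 + 162) = 1390*(-471) = -654690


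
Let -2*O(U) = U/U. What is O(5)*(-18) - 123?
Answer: -114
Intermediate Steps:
O(U) = -1/2 (O(U) = -U/(2*U) = -1/2*1 = -1/2)
O(5)*(-18) - 123 = -1/2*(-18) - 123 = 9 - 123 = -114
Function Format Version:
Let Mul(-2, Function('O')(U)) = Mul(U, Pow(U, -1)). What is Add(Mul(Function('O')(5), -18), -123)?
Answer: -114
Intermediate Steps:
Function('O')(U) = Rational(-1, 2) (Function('O')(U) = Mul(Rational(-1, 2), Mul(U, Pow(U, -1))) = Mul(Rational(-1, 2), 1) = Rational(-1, 2))
Add(Mul(Function('O')(5), -18), -123) = Add(Mul(Rational(-1, 2), -18), -123) = Add(9, -123) = -114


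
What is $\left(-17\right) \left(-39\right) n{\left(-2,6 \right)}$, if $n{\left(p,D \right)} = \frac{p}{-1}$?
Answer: $1326$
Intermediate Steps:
$n{\left(p,D \right)} = - p$ ($n{\left(p,D \right)} = p \left(-1\right) = - p$)
$\left(-17\right) \left(-39\right) n{\left(-2,6 \right)} = \left(-17\right) \left(-39\right) \left(\left(-1\right) \left(-2\right)\right) = 663 \cdot 2 = 1326$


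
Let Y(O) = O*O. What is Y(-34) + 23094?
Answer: 24250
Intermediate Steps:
Y(O) = O²
Y(-34) + 23094 = (-34)² + 23094 = 1156 + 23094 = 24250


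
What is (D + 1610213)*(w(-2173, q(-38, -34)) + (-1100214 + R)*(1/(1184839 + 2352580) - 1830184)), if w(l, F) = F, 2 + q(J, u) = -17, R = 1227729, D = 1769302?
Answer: -2789953160494293389485290/3537419 ≈ -7.8870e+17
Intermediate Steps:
q(J, u) = -19 (q(J, u) = -2 - 17 = -19)
(D + 1610213)*(w(-2173, q(-38, -34)) + (-1100214 + R)*(1/(1184839 + 2352580) - 1830184)) = (1769302 + 1610213)*(-19 + (-1100214 + 1227729)*(1/(1184839 + 2352580) - 1830184)) = 3379515*(-19 + 127515*(1/3537419 - 1830184)) = 3379515*(-19 + 127515*(-6474127655095/3537419)) = 3379515*(-19 - 825548387939438925/3537419) = 3379515*(-825548388006649886/3537419) = -2789953160494293389485290/3537419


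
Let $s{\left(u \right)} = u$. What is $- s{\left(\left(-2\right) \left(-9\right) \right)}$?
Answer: $-18$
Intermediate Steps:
$- s{\left(\left(-2\right) \left(-9\right) \right)} = - \left(-2\right) \left(-9\right) = \left(-1\right) 18 = -18$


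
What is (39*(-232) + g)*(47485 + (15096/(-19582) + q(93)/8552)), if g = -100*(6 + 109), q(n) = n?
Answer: -20424611266445419/20933158 ≈ -9.7571e+8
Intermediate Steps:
g = -11500 (g = -100*115 = -11500)
(39*(-232) + g)*(47485 + (15096/(-19582) + q(93)/8552)) = (39*(-232) - 11500)*(47485 + (15096/(-19582) + 93/8552)) = (-9048 - 11500)*(47485 + (15096*(-1/19582) + 93*(1/8552))) = -20548*(47485 + (-7548/9791 + 93/8552)) = -20548*(47485 - 63639933/83732632) = -20548*3975980390587/83732632 = -20424611266445419/20933158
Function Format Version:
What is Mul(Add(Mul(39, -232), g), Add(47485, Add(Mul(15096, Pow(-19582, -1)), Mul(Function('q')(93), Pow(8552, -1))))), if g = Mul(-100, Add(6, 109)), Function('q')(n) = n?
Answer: Rational(-20424611266445419, 20933158) ≈ -9.7571e+8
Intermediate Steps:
g = -11500 (g = Mul(-100, 115) = -11500)
Mul(Add(Mul(39, -232), g), Add(47485, Add(Mul(15096, Pow(-19582, -1)), Mul(Function('q')(93), Pow(8552, -1))))) = Mul(Add(Mul(39, -232), -11500), Add(47485, Add(Mul(15096, Pow(-19582, -1)), Mul(93, Pow(8552, -1))))) = Mul(Add(-9048, -11500), Add(47485, Add(Mul(15096, Rational(-1, 19582)), Mul(93, Rational(1, 8552))))) = Mul(-20548, Add(47485, Add(Rational(-7548, 9791), Rational(93, 8552)))) = Mul(-20548, Add(47485, Rational(-63639933, 83732632))) = Mul(-20548, Rational(3975980390587, 83732632)) = Rational(-20424611266445419, 20933158)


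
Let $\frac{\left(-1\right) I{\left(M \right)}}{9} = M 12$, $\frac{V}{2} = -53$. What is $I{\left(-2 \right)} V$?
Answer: $-22896$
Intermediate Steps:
$V = -106$ ($V = 2 \left(-53\right) = -106$)
$I{\left(M \right)} = - 108 M$ ($I{\left(M \right)} = - 9 M 12 = - 9 \cdot 12 M = - 108 M$)
$I{\left(-2 \right)} V = \left(-108\right) \left(-2\right) \left(-106\right) = 216 \left(-106\right) = -22896$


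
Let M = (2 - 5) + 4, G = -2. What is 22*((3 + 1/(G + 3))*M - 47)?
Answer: -946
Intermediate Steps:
M = 1 (M = -3 + 4 = 1)
22*((3 + 1/(G + 3))*M - 47) = 22*((3 + 1/(-2 + 3))*1 - 47) = 22*((3 + 1/1)*1 - 47) = 22*((3 + 1)*1 - 47) = 22*(4*1 - 47) = 22*(4 - 47) = 22*(-43) = -946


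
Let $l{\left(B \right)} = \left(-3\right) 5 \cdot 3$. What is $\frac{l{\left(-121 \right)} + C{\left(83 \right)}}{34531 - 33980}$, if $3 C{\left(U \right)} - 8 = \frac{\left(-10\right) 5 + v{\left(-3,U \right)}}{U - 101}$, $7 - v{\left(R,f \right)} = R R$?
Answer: $- \frac{1117}{14877} \approx -0.075082$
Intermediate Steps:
$v{\left(R,f \right)} = 7 - R^{2}$ ($v{\left(R,f \right)} = 7 - R R = 7 - R^{2}$)
$C{\left(U \right)} = \frac{8}{3} - \frac{52}{3 \left(-101 + U\right)}$ ($C{\left(U \right)} = \frac{8}{3} + \frac{\left(\left(-10\right) 5 + \left(7 - \left(-3\right)^{2}\right)\right) \frac{1}{U - 101}}{3} = \frac{8}{3} + \frac{\left(-50 + \left(7 - 9\right)\right) \frac{1}{-101 + U}}{3} = \frac{8}{3} + \frac{\left(-50 - 2\right) \frac{1}{-101 + U}}{3} = \frac{8}{3} + \frac{\left(-52\right) \frac{1}{-101 + U}}{3} = \frac{8}{3} - \frac{52}{3 \left(-101 + U\right)}$)
$l{\left(B \right)} = -45$ ($l{\left(B \right)} = \left(-15\right) 3 = -45$)
$\frac{l{\left(-121 \right)} + C{\left(83 \right)}}{34531 - 33980} = \frac{-45 + \frac{4 \left(-215 + 2 \cdot 83\right)}{3 \left(-101 + 83\right)}}{34531 - 33980} = \frac{-45 + \frac{4 \left(-215 + 166\right)}{3 \left(-18\right)}}{551} = \left(-45 + \frac{4}{3} \left(- \frac{1}{18}\right) \left(-49\right)\right) \frac{1}{551} = \left(-45 + \frac{98}{27}\right) \frac{1}{551} = \left(- \frac{1117}{27}\right) \frac{1}{551} = - \frac{1117}{14877}$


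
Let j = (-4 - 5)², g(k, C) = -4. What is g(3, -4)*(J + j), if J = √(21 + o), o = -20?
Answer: -328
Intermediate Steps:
J = 1 (J = √(21 - 20) = √1 = 1)
j = 81 (j = (-9)² = 81)
g(3, -4)*(J + j) = -4*(1 + 81) = -4*82 = -328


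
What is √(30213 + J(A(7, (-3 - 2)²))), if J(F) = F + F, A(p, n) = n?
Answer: √30263 ≈ 173.96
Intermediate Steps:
J(F) = 2*F
√(30213 + J(A(7, (-3 - 2)²))) = √(30213 + 2*(-3 - 2)²) = √(30213 + 2*(-5)²) = √(30213 + 2*25) = √(30213 + 50) = √30263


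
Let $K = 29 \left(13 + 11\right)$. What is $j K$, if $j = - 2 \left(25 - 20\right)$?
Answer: $-6960$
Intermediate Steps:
$K = 696$ ($K = 29 \cdot 24 = 696$)
$j = -10$ ($j = \left(-2\right) 5 = -10$)
$j K = \left(-10\right) 696 = -6960$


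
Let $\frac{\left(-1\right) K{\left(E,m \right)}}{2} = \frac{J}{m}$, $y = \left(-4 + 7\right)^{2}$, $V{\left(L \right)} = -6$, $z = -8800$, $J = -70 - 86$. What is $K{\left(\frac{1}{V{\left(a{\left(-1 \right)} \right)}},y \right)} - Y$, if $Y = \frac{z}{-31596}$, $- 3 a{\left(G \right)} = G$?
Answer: $\frac{90544}{2633} \approx 34.388$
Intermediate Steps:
$J = -156$
$a{\left(G \right)} = - \frac{G}{3}$
$y = 9$ ($y = 3^{2} = 9$)
$K{\left(E,m \right)} = \frac{312}{m}$ ($K{\left(E,m \right)} = - 2 \left(- \frac{156}{m}\right) = \frac{312}{m}$)
$Y = \frac{2200}{7899}$ ($Y = - \frac{8800}{-31596} = \left(-8800\right) \left(- \frac{1}{31596}\right) = \frac{2200}{7899} \approx 0.27852$)
$K{\left(\frac{1}{V{\left(a{\left(-1 \right)} \right)}},y \right)} - Y = \frac{312}{9} - \frac{2200}{7899} = 312 \cdot \frac{1}{9} - \frac{2200}{7899} = \frac{104}{3} - \frac{2200}{7899} = \frac{90544}{2633}$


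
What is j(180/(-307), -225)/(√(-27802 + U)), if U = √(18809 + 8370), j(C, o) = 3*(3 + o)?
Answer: 666*I/√(27802 - √27179) ≈ 4.0062*I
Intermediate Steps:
j(C, o) = 9 + 3*o
U = √27179 ≈ 164.86
j(180/(-307), -225)/(√(-27802 + U)) = (9 + 3*(-225))/(√(-27802 + √27179)) = (9 - 675)/√(-27802 + √27179) = -666/√(-27802 + √27179)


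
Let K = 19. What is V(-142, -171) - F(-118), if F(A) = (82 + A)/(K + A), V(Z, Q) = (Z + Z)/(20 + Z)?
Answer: 1318/671 ≈ 1.9642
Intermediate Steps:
V(Z, Q) = 2*Z/(20 + Z) (V(Z, Q) = (2*Z)/(20 + Z) = 2*Z/(20 + Z))
F(A) = (82 + A)/(19 + A)
V(-142, -171) - F(-118) = 2*(-142)/(20 - 142) - (82 - 118)/(19 - 118) = 2*(-142)/(-122) - (-36)/(-99) = 2*(-142)*(-1/122) - (-1)*(-36)/99 = 142/61 - 1*4/11 = 142/61 - 4/11 = 1318/671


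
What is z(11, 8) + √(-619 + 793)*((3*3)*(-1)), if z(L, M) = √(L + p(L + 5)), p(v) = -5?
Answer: √6 - 9*√174 ≈ -116.27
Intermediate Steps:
z(L, M) = √(-5 + L) (z(L, M) = √(L - 5) = √(-5 + L))
z(11, 8) + √(-619 + 793)*((3*3)*(-1)) = √(-5 + 11) + √(-619 + 793)*((3*3)*(-1)) = √6 + √174*(9*(-1)) = √6 + √174*(-9) = √6 - 9*√174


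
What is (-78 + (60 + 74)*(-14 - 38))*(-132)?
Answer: 930072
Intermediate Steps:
(-78 + (60 + 74)*(-14 - 38))*(-132) = (-78 + 134*(-52))*(-132) = (-78 - 6968)*(-132) = -7046*(-132) = 930072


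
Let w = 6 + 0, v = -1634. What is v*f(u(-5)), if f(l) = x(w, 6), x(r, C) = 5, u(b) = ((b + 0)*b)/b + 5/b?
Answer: -8170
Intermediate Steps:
w = 6
u(b) = b + 5/b (u(b) = (b*b)/b + 5/b = b²/b + 5/b = b + 5/b)
f(l) = 5
v*f(u(-5)) = -1634*5 = -8170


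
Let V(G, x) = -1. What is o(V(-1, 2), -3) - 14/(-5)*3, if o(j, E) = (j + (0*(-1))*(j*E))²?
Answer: 47/5 ≈ 9.4000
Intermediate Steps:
o(j, E) = j² (o(j, E) = (j + 0*(E*j))² = (j + 0)² = j²)
o(V(-1, 2), -3) - 14/(-5)*3 = (-1)² - 14/(-5)*3 = 1 - 14*(-⅕)*3 = 1 + (14/5)*3 = 1 + 42/5 = 47/5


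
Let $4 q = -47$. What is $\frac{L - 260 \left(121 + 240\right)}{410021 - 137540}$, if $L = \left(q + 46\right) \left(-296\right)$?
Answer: $- \frac{34666}{90827} \approx -0.38167$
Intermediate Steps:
$q = - \frac{47}{4}$ ($q = \frac{1}{4} \left(-47\right) = - \frac{47}{4} \approx -11.75$)
$L = -10138$ ($L = \left(- \frac{47}{4} + 46\right) \left(-296\right) = \frac{137}{4} \left(-296\right) = -10138$)
$\frac{L - 260 \left(121 + 240\right)}{410021 - 137540} = \frac{-10138 - 260 \left(121 + 240\right)}{410021 - 137540} = \frac{-10138 - 93860}{272481} = \left(-10138 - 93860\right) \frac{1}{272481} = \left(-103998\right) \frac{1}{272481} = - \frac{34666}{90827}$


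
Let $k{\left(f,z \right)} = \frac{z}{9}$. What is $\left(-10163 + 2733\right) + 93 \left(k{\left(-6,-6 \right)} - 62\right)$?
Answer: $-13258$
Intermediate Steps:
$k{\left(f,z \right)} = \frac{z}{9}$ ($k{\left(f,z \right)} = z \frac{1}{9} = \frac{z}{9}$)
$\left(-10163 + 2733\right) + 93 \left(k{\left(-6,-6 \right)} - 62\right) = \left(-10163 + 2733\right) + 93 \left(\frac{1}{9} \left(-6\right) - 62\right) = -7430 + 93 \left(- \frac{2}{3} - 62\right) = -7430 + 93 \left(- \frac{188}{3}\right) = -7430 - 5828 = -13258$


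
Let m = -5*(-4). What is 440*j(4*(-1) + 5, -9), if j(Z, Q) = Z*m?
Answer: 8800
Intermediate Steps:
m = 20
j(Z, Q) = 20*Z (j(Z, Q) = Z*20 = 20*Z)
440*j(4*(-1) + 5, -9) = 440*(20*(4*(-1) + 5)) = 440*(20*(-4 + 5)) = 440*(20*1) = 440*20 = 8800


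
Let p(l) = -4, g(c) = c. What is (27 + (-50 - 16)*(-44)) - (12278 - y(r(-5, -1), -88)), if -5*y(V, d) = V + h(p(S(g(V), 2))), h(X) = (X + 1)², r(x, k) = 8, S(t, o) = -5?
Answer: -46752/5 ≈ -9350.4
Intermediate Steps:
h(X) = (1 + X)²
y(V, d) = -9/5 - V/5 (y(V, d) = -(V + (1 - 4)²)/5 = -(V + (-3)²)/5 = -(V + 9)/5 = -(9 + V)/5 = -9/5 - V/5)
(27 + (-50 - 16)*(-44)) - (12278 - y(r(-5, -1), -88)) = (27 + (-50 - 16)*(-44)) - (12278 - (-9/5 - ⅕*8)) = (27 - 66*(-44)) - (12278 - (-9/5 - 8/5)) = (27 + 2904) - (12278 - 1*(-17/5)) = 2931 - (12278 + 17/5) = 2931 - 1*61407/5 = 2931 - 61407/5 = -46752/5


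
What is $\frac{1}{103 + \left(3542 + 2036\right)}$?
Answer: $\frac{1}{5681} \approx 0.00017603$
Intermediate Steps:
$\frac{1}{103 + \left(3542 + 2036\right)} = \frac{1}{103 + 5578} = \frac{1}{5681}$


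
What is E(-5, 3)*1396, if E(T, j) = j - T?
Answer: 11168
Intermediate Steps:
E(-5, 3)*1396 = (3 - 1*(-5))*1396 = (3 + 5)*1396 = 8*1396 = 11168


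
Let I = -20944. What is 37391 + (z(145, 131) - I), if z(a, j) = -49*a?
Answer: 51230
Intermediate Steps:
37391 + (z(145, 131) - I) = 37391 + (-49*145 - 1*(-20944)) = 37391 + (-7105 + 20944) = 37391 + 13839 = 51230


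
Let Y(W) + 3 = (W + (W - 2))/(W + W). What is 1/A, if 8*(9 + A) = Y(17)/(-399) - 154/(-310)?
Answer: -300390/2684663 ≈ -0.11189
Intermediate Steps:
Y(W) = -3 + (-2 + 2*W)/(2*W) (Y(W) = -3 + (W + (W - 2))/(W + W) = -3 + (W + (-2 + W))/((2*W)) = -3 + (-2 + 2*W)*(1/(2*W)) = -3 + (-2 + 2*W)/(2*W))
A = -2684663/300390 (A = -9 + ((-2 - 1/17)/(-399) - 154/(-310))/8 = -9 + ((-2 - 1*1/17)*(-1/399) - 154*(-1/310))/8 = -9 + ((-2 - 1/17)*(-1/399) + 77/155)/8 = -9 + (-35/17*(-1/399) + 77/155)/8 = -9 + (5/969 + 77/155)/8 = -9 + (⅛)*(75388/150195) = -9 + 18847/300390 = -2684663/300390 ≈ -8.9373)
1/A = 1/(-2684663/300390) = -300390/2684663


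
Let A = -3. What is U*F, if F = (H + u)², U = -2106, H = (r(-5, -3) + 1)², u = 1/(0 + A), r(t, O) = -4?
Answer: -158184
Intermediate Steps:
u = -⅓ (u = 1/(0 - 3) = 1/(-3) = -⅓ ≈ -0.33333)
H = 9 (H = (-4 + 1)² = (-3)² = 9)
F = 676/9 (F = (9 - ⅓)² = (26/3)² = 676/9 ≈ 75.111)
U*F = -2106*676/9 = -158184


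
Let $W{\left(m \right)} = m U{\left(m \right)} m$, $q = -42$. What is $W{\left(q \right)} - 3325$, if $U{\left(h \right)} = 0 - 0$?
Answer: $-3325$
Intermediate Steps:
$U{\left(h \right)} = 0$ ($U{\left(h \right)} = 0 + 0 = 0$)
$W{\left(m \right)} = 0$ ($W{\left(m \right)} = m 0 m = 0 m = 0$)
$W{\left(q \right)} - 3325 = 0 - 3325 = -3325$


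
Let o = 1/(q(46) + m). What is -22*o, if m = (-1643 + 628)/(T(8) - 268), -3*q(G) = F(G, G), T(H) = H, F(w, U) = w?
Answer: 3432/1783 ≈ 1.9248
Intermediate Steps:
q(G) = -G/3
m = 203/52 (m = (-1643 + 628)/(8 - 268) = -1015/(-260) = -1015*(-1/260) = 203/52 ≈ 3.9038)
o = -156/1783 (o = 1/(-⅓*46 + 203/52) = 1/(-46/3 + 203/52) = 1/(-1783/156) = -156/1783 ≈ -0.087493)
-22*o = -22*(-156/1783) = 3432/1783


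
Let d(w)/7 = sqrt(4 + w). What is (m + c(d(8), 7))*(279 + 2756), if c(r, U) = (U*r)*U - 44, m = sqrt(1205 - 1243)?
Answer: -133540 + 2082010*sqrt(3) + 3035*I*sqrt(38) ≈ 3.4726e+6 + 18709.0*I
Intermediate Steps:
m = I*sqrt(38) (m = sqrt(-38) = I*sqrt(38) ≈ 6.1644*I)
d(w) = 7*sqrt(4 + w)
c(r, U) = -44 + r*U**2 (c(r, U) = r*U**2 - 44 = -44 + r*U**2)
(m + c(d(8), 7))*(279 + 2756) = (I*sqrt(38) + (-44 + (7*sqrt(4 + 8))*7**2))*(279 + 2756) = (I*sqrt(38) + (-44 + (7*sqrt(12))*49))*3035 = (I*sqrt(38) + (-44 + (7*(2*sqrt(3)))*49))*3035 = (I*sqrt(38) + (-44 + (14*sqrt(3))*49))*3035 = (I*sqrt(38) + (-44 + 686*sqrt(3)))*3035 = (-44 + 686*sqrt(3) + I*sqrt(38))*3035 = -133540 + 2082010*sqrt(3) + 3035*I*sqrt(38)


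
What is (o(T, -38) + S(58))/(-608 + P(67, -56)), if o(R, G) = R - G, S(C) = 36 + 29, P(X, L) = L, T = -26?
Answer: -77/664 ≈ -0.11596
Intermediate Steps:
S(C) = 65
(o(T, -38) + S(58))/(-608 + P(67, -56)) = ((-26 - 1*(-38)) + 65)/(-608 - 56) = ((-26 + 38) + 65)/(-664) = (12 + 65)*(-1/664) = 77*(-1/664) = -77/664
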